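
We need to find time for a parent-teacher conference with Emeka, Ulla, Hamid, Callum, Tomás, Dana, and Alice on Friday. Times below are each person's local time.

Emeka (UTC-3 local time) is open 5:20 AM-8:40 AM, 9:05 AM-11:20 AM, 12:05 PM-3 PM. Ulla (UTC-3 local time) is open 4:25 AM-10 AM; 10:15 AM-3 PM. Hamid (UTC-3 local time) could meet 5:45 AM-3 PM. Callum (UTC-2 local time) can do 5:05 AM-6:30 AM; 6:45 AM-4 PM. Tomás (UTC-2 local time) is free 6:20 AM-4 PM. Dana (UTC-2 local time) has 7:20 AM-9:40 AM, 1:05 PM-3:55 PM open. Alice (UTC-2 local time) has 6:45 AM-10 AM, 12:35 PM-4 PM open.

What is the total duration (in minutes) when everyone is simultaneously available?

Emeka in UTC: 08:20-11:40, 12:05-14:20, 15:05-18:00 (add 3h to convert from UTC-3).
Ulla in UTC: 07:25-13:00, 13:15-18:00 (add 3h to convert from UTC-3).
Hamid in UTC: 08:45-18:00 (add 3h to convert from UTC-3).
Callum in UTC: 07:05-08:30, 08:45-18:00 (add 2h to convert from UTC-2).
Tomás in UTC: 08:20-18:00 (add 2h to convert from UTC-2).
Dana in UTC: 09:20-11:40, 15:05-17:55 (add 2h to convert from UTC-2).
Alice in UTC: 08:45-12:00, 14:35-18:00 (add 2h to convert from UTC-2).
Emeka ∩ Ulla: 08:20-11:40, 12:05-13:00, 13:15-14:20, 15:05-18:00.
Emeka ∩ Ulla ∩ Hamid: 08:45-11:40, 12:05-13:00, 13:15-14:20, 15:05-18:00.
Emeka ∩ Ulla ∩ Hamid ∩ Callum: 08:45-11:40, 12:05-13:00, 13:15-14:20, 15:05-18:00.
Emeka ∩ Ulla ∩ Hamid ∩ Callum ∩ Tomás: 08:45-11:40, 12:05-13:00, 13:15-14:20, 15:05-18:00.
Emeka ∩ Ulla ∩ Hamid ∩ Callum ∩ Tomás ∩ Dana: 09:20-11:40, 15:05-17:55.
Emeka ∩ Ulla ∩ Hamid ∩ Callum ∩ Tomás ∩ Dana ∩ Alice: 09:20-11:40, 15:05-17:55.
Those are the intersection windows.
Summing the common windows: 140 + 170 = 310 minutes.

310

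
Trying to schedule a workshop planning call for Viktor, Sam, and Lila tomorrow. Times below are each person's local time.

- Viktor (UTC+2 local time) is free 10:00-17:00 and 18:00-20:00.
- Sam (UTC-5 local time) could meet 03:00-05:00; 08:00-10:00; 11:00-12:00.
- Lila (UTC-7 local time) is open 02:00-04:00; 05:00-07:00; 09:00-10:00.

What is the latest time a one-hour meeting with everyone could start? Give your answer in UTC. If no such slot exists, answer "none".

Viktor in UTC: 08:00-15:00, 16:00-18:00 (subtract 2h to convert from UTC+2).
Sam in UTC: 08:00-10:00, 13:00-15:00, 16:00-17:00 (add 5h to convert from UTC-5).
Lila in UTC: 09:00-11:00, 12:00-14:00, 16:00-17:00 (add 7h to convert from UTC-7).
Viktor ∩ Sam: 08:00-10:00, 13:00-15:00, 16:00-17:00.
Viktor ∩ Sam ∩ Lila: 09:00-10:00, 13:00-14:00, 16:00-17:00.
The last common window of at least 60 minutes is 16:00-17:00; a 60-minute meeting can start as late as 16:00 and still end by 17:00.

16:00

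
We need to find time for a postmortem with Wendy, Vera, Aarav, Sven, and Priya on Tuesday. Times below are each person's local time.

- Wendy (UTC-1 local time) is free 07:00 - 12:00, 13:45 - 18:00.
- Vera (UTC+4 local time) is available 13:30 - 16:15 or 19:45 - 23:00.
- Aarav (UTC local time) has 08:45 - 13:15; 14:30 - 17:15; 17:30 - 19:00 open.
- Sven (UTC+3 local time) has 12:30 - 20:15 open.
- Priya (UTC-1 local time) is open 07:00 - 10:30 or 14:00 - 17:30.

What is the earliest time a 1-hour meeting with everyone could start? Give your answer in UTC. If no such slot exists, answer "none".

Wendy in UTC: 08:00-13:00, 14:45-19:00 (add 1h to convert from UTC-1).
Vera in UTC: 09:30-12:15, 15:45-19:00 (subtract 4h to convert from UTC+4).
Aarav in UTC: 08:45-13:15, 14:30-17:15, 17:30-19:00.
Sven in UTC: 09:30-17:15 (subtract 3h to convert from UTC+3).
Priya in UTC: 08:00-11:30, 15:00-18:30 (add 1h to convert from UTC-1).
Wendy ∩ Vera: 09:30-12:15, 15:45-19:00.
Wendy ∩ Vera ∩ Aarav: 09:30-12:15, 15:45-17:15, 17:30-19:00.
Wendy ∩ Vera ∩ Aarav ∩ Sven: 09:30-12:15, 15:45-17:15.
Wendy ∩ Vera ∩ Aarav ∩ Sven ∩ Priya: 09:30-11:30, 15:45-17:15.
So the common availability across everyone is 09:30-11:30, 15:45-17:15.
The first common window of at least 60 minutes is 09:30-11:30, so the earliest start is 09:30.

09:30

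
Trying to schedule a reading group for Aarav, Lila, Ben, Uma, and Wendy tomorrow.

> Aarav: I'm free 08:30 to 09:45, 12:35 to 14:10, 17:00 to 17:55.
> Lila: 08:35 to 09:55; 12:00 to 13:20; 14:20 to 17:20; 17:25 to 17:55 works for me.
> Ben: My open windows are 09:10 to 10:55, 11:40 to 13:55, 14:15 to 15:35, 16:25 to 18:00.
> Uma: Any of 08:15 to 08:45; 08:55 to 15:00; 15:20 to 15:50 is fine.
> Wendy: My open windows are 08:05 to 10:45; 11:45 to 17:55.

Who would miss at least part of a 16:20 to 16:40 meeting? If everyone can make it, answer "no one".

Aarav, Ben, Uma

Aarav: not fully free for 16:20-16:40. Lila: free for 16:20-16:40. Ben: not fully free for 16:20-16:40. Uma: not fully free for 16:20-16:40. Wendy: free for 16:20-16:40.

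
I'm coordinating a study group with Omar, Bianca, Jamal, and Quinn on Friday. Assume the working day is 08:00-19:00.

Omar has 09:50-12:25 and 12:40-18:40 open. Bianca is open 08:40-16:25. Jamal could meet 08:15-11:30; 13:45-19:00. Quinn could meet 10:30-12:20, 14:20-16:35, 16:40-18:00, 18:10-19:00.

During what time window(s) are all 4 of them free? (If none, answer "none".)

Omar ∩ Bianca: 09:50-12:25, 12:40-16:25.
Omar ∩ Bianca ∩ Jamal: 09:50-11:30, 13:45-16:25.
Omar ∩ Bianca ∩ Jamal ∩ Quinn: 10:30-11:30, 14:20-16:25.

10:30-11:30, 14:20-16:25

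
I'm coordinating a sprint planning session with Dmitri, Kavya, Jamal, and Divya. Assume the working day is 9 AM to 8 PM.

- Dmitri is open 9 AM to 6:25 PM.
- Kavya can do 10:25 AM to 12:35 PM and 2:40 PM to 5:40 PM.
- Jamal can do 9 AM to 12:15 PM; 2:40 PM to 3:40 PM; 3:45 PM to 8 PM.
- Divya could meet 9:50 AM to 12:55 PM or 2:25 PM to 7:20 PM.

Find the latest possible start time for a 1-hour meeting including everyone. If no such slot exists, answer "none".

16:40

Dmitri ∩ Kavya: 10:25-12:35, 14:40-17:40.
Dmitri ∩ Kavya ∩ Jamal: 10:25-12:15, 14:40-15:40, 15:45-17:40.
Dmitri ∩ Kavya ∩ Jamal ∩ Divya: 10:25-12:15, 14:40-15:40, 15:45-17:40.
The last common window of at least 60 minutes is 15:45-17:40; a 60-minute meeting can start as late as 16:40 and still end by 17:40.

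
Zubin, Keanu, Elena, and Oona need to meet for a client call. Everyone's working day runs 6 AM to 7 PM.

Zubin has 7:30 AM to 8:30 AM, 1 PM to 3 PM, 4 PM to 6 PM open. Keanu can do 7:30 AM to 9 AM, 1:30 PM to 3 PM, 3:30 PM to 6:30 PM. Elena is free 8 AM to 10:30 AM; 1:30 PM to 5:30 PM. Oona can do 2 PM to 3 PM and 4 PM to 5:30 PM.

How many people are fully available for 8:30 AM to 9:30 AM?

1

Elena can make the full 08:30-09:30 slot — that's 1.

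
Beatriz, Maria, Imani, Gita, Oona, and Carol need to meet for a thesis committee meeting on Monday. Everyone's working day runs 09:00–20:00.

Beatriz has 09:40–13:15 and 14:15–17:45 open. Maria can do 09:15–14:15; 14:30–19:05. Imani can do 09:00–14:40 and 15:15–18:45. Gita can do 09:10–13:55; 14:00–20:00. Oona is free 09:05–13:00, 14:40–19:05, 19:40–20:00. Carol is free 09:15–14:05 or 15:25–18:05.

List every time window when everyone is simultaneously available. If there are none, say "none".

09:40-13:00, 15:25-17:45

Beatriz ∩ Maria: 09:40-13:15, 14:30-17:45.
Beatriz ∩ Maria ∩ Imani: 09:40-13:15, 14:30-14:40, 15:15-17:45.
Beatriz ∩ Maria ∩ Imani ∩ Gita: 09:40-13:15, 14:30-14:40, 15:15-17:45.
Beatriz ∩ Maria ∩ Imani ∩ Gita ∩ Oona: 09:40-13:00, 15:15-17:45.
Beatriz ∩ Maria ∩ Imani ∩ Gita ∩ Oona ∩ Carol: 09:40-13:00, 15:25-17:45.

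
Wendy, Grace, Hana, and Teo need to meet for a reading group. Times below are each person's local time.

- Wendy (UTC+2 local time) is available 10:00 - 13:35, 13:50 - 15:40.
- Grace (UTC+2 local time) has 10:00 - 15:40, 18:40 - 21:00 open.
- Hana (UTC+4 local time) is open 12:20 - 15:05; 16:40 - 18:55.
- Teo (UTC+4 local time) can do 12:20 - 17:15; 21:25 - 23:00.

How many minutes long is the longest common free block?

165

Wendy in UTC: 08:00-11:35, 11:50-13:40 (subtract 2h to convert from UTC+2).
Grace in UTC: 08:00-13:40, 16:40-19:00 (subtract 2h to convert from UTC+2).
Hana in UTC: 08:20-11:05, 12:40-14:55 (subtract 4h to convert from UTC+4).
Teo in UTC: 08:20-13:15, 17:25-19:00 (subtract 4h to convert from UTC+4).
Wendy ∩ Grace: 08:00-11:35, 11:50-13:40.
Wendy ∩ Grace ∩ Hana: 08:20-11:05, 12:40-13:40.
Wendy ∩ Grace ∩ Hana ∩ Teo: 08:20-11:05, 12:40-13:15.
The longest is 08:20-11:05 at 165 minutes.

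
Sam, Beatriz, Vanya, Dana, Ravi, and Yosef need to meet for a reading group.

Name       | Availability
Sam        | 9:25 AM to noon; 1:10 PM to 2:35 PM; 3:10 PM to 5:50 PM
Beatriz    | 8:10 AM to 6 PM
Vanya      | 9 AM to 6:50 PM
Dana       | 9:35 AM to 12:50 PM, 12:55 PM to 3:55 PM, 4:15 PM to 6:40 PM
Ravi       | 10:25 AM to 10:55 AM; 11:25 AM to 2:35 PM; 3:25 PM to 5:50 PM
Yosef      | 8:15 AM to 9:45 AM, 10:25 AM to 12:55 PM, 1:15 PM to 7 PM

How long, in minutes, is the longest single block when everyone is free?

95

Sam ∩ Beatriz: 09:25-12:00, 13:10-14:35, 15:10-17:50.
Sam ∩ Beatriz ∩ Vanya: 09:25-12:00, 13:10-14:35, 15:10-17:50.
Sam ∩ Beatriz ∩ Vanya ∩ Dana: 09:35-12:00, 13:10-14:35, 15:10-15:55, 16:15-17:50.
Sam ∩ Beatriz ∩ Vanya ∩ Dana ∩ Ravi: 10:25-10:55, 11:25-12:00, 13:10-14:35, 15:25-15:55, 16:15-17:50.
Sam ∩ Beatriz ∩ Vanya ∩ Dana ∩ Ravi ∩ Yosef: 10:25-10:55, 11:25-12:00, 13:15-14:35, 15:25-15:55, 16:15-17:50.
So the common availability across everyone is 10:25-10:55, 11:25-12:00, 13:15-14:35, 15:25-15:55, 16:15-17:50.
The longest is 16:15-17:50 at 95 minutes.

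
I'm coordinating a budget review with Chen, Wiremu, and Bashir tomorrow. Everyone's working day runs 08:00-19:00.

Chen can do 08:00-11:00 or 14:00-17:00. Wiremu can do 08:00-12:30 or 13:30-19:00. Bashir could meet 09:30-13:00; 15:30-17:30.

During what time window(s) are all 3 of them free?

Chen ∩ Wiremu: 08:00-11:00, 14:00-17:00.
Chen ∩ Wiremu ∩ Bashir: 09:30-11:00, 15:30-17:00.
Those are the intersection windows.

09:30-11:00, 15:30-17:00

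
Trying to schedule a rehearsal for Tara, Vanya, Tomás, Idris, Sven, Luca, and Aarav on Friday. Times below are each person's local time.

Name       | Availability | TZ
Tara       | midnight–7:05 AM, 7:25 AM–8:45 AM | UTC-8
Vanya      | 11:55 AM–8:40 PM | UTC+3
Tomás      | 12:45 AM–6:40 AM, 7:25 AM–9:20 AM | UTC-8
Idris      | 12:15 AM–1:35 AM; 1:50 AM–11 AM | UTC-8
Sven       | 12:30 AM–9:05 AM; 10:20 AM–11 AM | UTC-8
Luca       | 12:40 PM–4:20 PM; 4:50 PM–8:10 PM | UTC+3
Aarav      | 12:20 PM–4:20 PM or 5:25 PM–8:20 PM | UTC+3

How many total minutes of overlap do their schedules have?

305

Tara in UTC: 08:00-15:05, 15:25-16:45 (add 8h to convert from UTC-8).
Vanya in UTC: 08:55-17:40 (subtract 3h to convert from UTC+3).
Tomás in UTC: 08:45-14:40, 15:25-17:20 (add 8h to convert from UTC-8).
Idris in UTC: 08:15-09:35, 09:50-19:00 (add 8h to convert from UTC-8).
Sven in UTC: 08:30-17:05, 18:20-19:00 (add 8h to convert from UTC-8).
Luca in UTC: 09:40-13:20, 13:50-17:10 (subtract 3h to convert from UTC+3).
Aarav in UTC: 09:20-13:20, 14:25-17:20 (subtract 3h to convert from UTC+3).
Tara ∩ Vanya: 08:55-15:05, 15:25-16:45.
Tara ∩ Vanya ∩ Tomás: 08:55-14:40, 15:25-16:45.
Tara ∩ Vanya ∩ Tomás ∩ Idris: 08:55-09:35, 09:50-14:40, 15:25-16:45.
Tara ∩ Vanya ∩ Tomás ∩ Idris ∩ Sven: 08:55-09:35, 09:50-14:40, 15:25-16:45.
Tara ∩ Vanya ∩ Tomás ∩ Idris ∩ Sven ∩ Luca: 09:50-13:20, 13:50-14:40, 15:25-16:45.
Tara ∩ Vanya ∩ Tomás ∩ Idris ∩ Sven ∩ Luca ∩ Aarav: 09:50-13:20, 14:25-14:40, 15:25-16:45.
Summing the common windows: 210 + 15 + 80 = 305 minutes.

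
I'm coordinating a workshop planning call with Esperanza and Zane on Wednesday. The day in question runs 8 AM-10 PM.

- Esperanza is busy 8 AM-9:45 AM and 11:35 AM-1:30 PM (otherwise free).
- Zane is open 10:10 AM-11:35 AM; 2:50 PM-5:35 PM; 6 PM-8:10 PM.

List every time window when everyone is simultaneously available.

Esperanza free: 09:45-11:35, 13:30-22:00 (invert busy blocks within the working day).
Zane free: 10:10-11:35, 14:50-17:35, 18:00-20:10.
Esperanza ∩ Zane: 10:10-11:35, 14:50-17:35, 18:00-20:10.

10:10-11:35, 14:50-17:35, 18:00-20:10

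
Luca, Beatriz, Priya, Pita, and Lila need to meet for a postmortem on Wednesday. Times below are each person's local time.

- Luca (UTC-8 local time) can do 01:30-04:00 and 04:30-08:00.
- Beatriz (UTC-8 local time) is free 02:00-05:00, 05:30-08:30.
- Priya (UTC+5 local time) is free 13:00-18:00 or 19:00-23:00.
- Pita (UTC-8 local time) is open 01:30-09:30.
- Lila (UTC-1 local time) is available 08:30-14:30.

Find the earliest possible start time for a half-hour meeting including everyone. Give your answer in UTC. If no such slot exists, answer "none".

10:00

Luca in UTC: 09:30-12:00, 12:30-16:00 (add 8h to convert from UTC-8).
Beatriz in UTC: 10:00-13:00, 13:30-16:30 (add 8h to convert from UTC-8).
Priya in UTC: 08:00-13:00, 14:00-18:00 (subtract 5h to convert from UTC+5).
Pita in UTC: 09:30-17:30 (add 8h to convert from UTC-8).
Lila in UTC: 09:30-15:30 (add 1h to convert from UTC-1).
Luca ∩ Beatriz: 10:00-12:00, 12:30-13:00, 13:30-16:00.
Luca ∩ Beatriz ∩ Priya: 10:00-12:00, 12:30-13:00, 14:00-16:00.
Luca ∩ Beatriz ∩ Priya ∩ Pita: 10:00-12:00, 12:30-13:00, 14:00-16:00.
Luca ∩ Beatriz ∩ Priya ∩ Pita ∩ Lila: 10:00-12:00, 12:30-13:00, 14:00-15:30.
So the common availability across everyone is 10:00-12:00, 12:30-13:00, 14:00-15:30.
The first common window of at least 30 minutes is 10:00-12:00, so the earliest start is 10:00.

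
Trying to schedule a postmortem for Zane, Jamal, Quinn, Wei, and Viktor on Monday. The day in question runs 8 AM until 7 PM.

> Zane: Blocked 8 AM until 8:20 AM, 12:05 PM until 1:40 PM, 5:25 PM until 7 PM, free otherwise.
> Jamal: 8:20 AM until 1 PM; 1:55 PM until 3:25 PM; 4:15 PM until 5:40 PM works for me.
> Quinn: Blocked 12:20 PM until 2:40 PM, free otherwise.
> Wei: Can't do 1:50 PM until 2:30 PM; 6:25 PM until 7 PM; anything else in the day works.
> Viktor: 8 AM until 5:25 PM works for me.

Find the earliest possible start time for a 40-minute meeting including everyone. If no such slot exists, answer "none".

Zane free: 08:20-12:05, 13:40-17:25 (invert busy blocks within the working day).
Jamal free: 08:20-13:00, 13:55-15:25, 16:15-17:40.
Quinn free: 08:00-12:20, 14:40-19:00 (invert busy blocks within the working day).
Wei free: 08:00-13:50, 14:30-18:25 (invert busy blocks within the working day).
Viktor free: 08:00-17:25.
Zane ∩ Jamal: 08:20-12:05, 13:55-15:25, 16:15-17:25.
Zane ∩ Jamal ∩ Quinn: 08:20-12:05, 14:40-15:25, 16:15-17:25.
Zane ∩ Jamal ∩ Quinn ∩ Wei: 08:20-12:05, 14:40-15:25, 16:15-17:25.
Zane ∩ Jamal ∩ Quinn ∩ Wei ∩ Viktor: 08:20-12:05, 14:40-15:25, 16:15-17:25.
The first common window of at least 40 minutes is 08:20-12:05, so the earliest start is 08:20.

08:20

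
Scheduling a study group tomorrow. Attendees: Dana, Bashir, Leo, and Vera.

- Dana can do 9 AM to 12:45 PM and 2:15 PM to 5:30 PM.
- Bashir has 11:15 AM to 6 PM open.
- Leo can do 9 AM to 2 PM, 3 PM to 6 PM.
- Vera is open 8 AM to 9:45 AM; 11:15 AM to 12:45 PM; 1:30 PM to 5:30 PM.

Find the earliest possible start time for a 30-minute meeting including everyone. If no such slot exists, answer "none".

11:15

Dana ∩ Bashir: 11:15-12:45, 14:15-17:30.
Dana ∩ Bashir ∩ Leo: 11:15-12:45, 15:00-17:30.
Dana ∩ Bashir ∩ Leo ∩ Vera: 11:15-12:45, 15:00-17:30.
The first common window of at least 30 minutes is 11:15-12:45, so the earliest start is 11:15.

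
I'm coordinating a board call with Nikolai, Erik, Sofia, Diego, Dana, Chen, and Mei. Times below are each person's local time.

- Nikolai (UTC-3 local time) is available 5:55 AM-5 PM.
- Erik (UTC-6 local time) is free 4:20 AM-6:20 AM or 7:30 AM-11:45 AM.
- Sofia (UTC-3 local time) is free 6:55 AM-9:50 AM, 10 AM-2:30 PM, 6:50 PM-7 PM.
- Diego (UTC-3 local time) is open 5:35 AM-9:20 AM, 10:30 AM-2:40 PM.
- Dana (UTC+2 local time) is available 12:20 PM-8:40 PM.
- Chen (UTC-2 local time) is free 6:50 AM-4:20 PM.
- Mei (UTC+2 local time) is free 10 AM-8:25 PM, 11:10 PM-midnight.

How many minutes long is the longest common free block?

240

Nikolai in UTC: 08:55-20:00 (add 3h to convert from UTC-3).
Erik in UTC: 10:20-12:20, 13:30-17:45 (add 6h to convert from UTC-6).
Sofia in UTC: 09:55-12:50, 13:00-17:30, 21:50-22:00 (add 3h to convert from UTC-3).
Diego in UTC: 08:35-12:20, 13:30-17:40 (add 3h to convert from UTC-3).
Dana in UTC: 10:20-18:40 (subtract 2h to convert from UTC+2).
Chen in UTC: 08:50-18:20 (add 2h to convert from UTC-2).
Mei in UTC: 08:00-18:25, 21:10-22:00 (subtract 2h to convert from UTC+2).
Nikolai ∩ Erik: 10:20-12:20, 13:30-17:45.
Nikolai ∩ Erik ∩ Sofia: 10:20-12:20, 13:30-17:30.
Nikolai ∩ Erik ∩ Sofia ∩ Diego: 10:20-12:20, 13:30-17:30.
Nikolai ∩ Erik ∩ Sofia ∩ Diego ∩ Dana: 10:20-12:20, 13:30-17:30.
Nikolai ∩ Erik ∩ Sofia ∩ Diego ∩ Dana ∩ Chen: 10:20-12:20, 13:30-17:30.
Nikolai ∩ Erik ∩ Sofia ∩ Diego ∩ Dana ∩ Chen ∩ Mei: 10:20-12:20, 13:30-17:30.
The longest is 13:30-17:30 at 240 minutes.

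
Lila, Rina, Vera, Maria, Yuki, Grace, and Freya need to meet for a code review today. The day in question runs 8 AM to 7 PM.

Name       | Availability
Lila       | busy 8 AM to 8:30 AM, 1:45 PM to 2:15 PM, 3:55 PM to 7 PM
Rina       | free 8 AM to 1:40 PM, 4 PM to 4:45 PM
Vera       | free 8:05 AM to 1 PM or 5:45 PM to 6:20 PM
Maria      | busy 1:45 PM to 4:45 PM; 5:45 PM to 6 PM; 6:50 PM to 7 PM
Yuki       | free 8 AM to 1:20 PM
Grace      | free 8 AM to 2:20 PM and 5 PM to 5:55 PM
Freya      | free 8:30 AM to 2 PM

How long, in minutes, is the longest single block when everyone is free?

270

Lila free: 08:30-13:45, 14:15-15:55 (invert busy blocks within the working day).
Rina free: 08:00-13:40, 16:00-16:45.
Vera free: 08:05-13:00, 17:45-18:20.
Maria free: 08:00-13:45, 16:45-17:45, 18:00-18:50 (invert busy blocks within the working day).
Yuki free: 08:00-13:20.
Grace free: 08:00-14:20, 17:00-17:55.
Freya free: 08:30-14:00.
Lila ∩ Rina: 08:30-13:40.
Lila ∩ Rina ∩ Vera: 08:30-13:00.
Lila ∩ Rina ∩ Vera ∩ Maria: 08:30-13:00.
Lila ∩ Rina ∩ Vera ∩ Maria ∩ Yuki: 08:30-13:00.
Lila ∩ Rina ∩ Vera ∩ Maria ∩ Yuki ∩ Grace: 08:30-13:00.
Lila ∩ Rina ∩ Vera ∩ Maria ∩ Yuki ∩ Grace ∩ Freya: 08:30-13:00.
Those are the intersection windows.
The longest is 08:30-13:00 at 270 minutes.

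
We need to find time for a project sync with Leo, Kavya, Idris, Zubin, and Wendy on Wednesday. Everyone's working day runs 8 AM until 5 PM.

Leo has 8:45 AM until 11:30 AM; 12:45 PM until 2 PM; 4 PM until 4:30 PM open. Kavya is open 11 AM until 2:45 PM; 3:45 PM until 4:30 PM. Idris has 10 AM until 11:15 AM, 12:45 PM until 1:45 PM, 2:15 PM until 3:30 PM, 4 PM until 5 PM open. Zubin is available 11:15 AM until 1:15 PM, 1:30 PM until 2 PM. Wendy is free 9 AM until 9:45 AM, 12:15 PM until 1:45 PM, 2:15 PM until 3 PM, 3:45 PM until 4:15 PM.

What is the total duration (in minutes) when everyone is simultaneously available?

45

Leo ∩ Kavya: 11:00-11:30, 12:45-14:00, 16:00-16:30.
Leo ∩ Kavya ∩ Idris: 11:00-11:15, 12:45-13:45, 16:00-16:30.
Leo ∩ Kavya ∩ Idris ∩ Zubin: 12:45-13:15, 13:30-13:45.
Leo ∩ Kavya ∩ Idris ∩ Zubin ∩ Wendy: 12:45-13:15, 13:30-13:45.
So the common availability across everyone is 12:45-13:15, 13:30-13:45.
Summing the common windows: 30 + 15 = 45 minutes.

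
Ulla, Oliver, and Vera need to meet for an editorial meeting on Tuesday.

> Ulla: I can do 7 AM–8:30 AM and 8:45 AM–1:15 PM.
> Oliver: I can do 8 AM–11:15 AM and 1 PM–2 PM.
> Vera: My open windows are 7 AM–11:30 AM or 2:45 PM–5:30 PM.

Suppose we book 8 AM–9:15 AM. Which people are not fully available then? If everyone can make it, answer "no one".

Ulla: not fully free for 08:00-09:15. Oliver: free for 08:00-09:15. Vera: free for 08:00-09:15.

Ulla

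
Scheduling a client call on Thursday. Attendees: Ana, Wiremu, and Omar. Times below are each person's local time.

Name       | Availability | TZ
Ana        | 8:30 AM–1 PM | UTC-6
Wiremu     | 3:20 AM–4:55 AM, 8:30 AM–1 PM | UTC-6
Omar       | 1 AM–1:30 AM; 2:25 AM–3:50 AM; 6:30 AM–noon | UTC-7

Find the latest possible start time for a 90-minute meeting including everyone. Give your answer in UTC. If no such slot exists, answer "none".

17:30

Ana in UTC: 14:30-19:00 (add 6h to convert from UTC-6).
Wiremu in UTC: 09:20-10:55, 14:30-19:00 (add 6h to convert from UTC-6).
Omar in UTC: 08:00-08:30, 09:25-10:50, 13:30-19:00 (add 7h to convert from UTC-7).
Ana ∩ Wiremu: 14:30-19:00.
Ana ∩ Wiremu ∩ Omar: 14:30-19:00.
So the common availability across everyone is 14:30-19:00.
The last common window of at least 90 minutes is 14:30-19:00; a 90-minute meeting can start as late as 17:30 and still end by 19:00.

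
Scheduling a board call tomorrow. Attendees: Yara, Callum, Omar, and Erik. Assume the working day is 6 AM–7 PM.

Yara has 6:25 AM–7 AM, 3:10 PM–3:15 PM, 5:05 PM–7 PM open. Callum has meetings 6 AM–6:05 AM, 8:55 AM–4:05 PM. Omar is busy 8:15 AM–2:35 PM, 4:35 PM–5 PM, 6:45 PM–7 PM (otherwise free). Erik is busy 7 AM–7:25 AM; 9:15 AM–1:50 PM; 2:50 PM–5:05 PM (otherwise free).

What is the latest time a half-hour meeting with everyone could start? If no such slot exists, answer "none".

Yara free: 06:25-07:00, 15:10-15:15, 17:05-19:00.
Callum free: 06:05-08:55, 16:05-19:00 (invert busy blocks within the working day).
Omar free: 06:00-08:15, 14:35-16:35, 17:00-18:45 (invert busy blocks within the working day).
Erik free: 06:00-07:00, 07:25-09:15, 13:50-14:50, 17:05-19:00 (invert busy blocks within the working day).
Yara ∩ Callum: 06:25-07:00, 17:05-19:00.
Yara ∩ Callum ∩ Omar: 06:25-07:00, 17:05-18:45.
Yara ∩ Callum ∩ Omar ∩ Erik: 06:25-07:00, 17:05-18:45.
The last common window of at least 30 minutes is 17:05-18:45; a 30-minute meeting can start as late as 18:15 and still end by 18:45.

18:15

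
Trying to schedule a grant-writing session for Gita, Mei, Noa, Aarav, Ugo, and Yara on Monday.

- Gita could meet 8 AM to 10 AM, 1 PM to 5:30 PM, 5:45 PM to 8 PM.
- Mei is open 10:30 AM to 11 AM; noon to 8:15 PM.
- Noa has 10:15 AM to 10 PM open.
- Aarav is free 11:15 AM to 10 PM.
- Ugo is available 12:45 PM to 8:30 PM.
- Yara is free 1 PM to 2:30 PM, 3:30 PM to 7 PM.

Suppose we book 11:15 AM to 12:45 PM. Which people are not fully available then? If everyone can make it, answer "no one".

Gita, Mei, Ugo, Yara

Gita: not fully free for 11:15-12:45. Mei: not fully free for 11:15-12:45. Noa: free for 11:15-12:45. Aarav: free for 11:15-12:45. Ugo: not fully free for 11:15-12:45. Yara: not fully free for 11:15-12:45.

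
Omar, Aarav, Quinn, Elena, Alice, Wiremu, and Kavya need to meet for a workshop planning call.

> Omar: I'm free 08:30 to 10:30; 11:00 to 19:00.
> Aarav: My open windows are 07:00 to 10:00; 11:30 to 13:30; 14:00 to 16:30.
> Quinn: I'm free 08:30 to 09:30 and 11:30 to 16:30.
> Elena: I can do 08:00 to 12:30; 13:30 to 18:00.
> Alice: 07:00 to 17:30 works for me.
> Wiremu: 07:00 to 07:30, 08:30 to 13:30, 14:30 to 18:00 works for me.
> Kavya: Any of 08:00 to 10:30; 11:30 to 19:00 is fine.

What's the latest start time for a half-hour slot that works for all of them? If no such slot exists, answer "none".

16:00

Omar ∩ Aarav: 08:30-10:00, 11:30-13:30, 14:00-16:30.
Omar ∩ Aarav ∩ Quinn: 08:30-09:30, 11:30-13:30, 14:00-16:30.
Omar ∩ Aarav ∩ Quinn ∩ Elena: 08:30-09:30, 11:30-12:30, 14:00-16:30.
Omar ∩ Aarav ∩ Quinn ∩ Elena ∩ Alice: 08:30-09:30, 11:30-12:30, 14:00-16:30.
Omar ∩ Aarav ∩ Quinn ∩ Elena ∩ Alice ∩ Wiremu: 08:30-09:30, 11:30-12:30, 14:30-16:30.
Omar ∩ Aarav ∩ Quinn ∩ Elena ∩ Alice ∩ Wiremu ∩ Kavya: 08:30-09:30, 11:30-12:30, 14:30-16:30.
The last common window of at least 30 minutes is 14:30-16:30; a 30-minute meeting can start as late as 16:00 and still end by 16:30.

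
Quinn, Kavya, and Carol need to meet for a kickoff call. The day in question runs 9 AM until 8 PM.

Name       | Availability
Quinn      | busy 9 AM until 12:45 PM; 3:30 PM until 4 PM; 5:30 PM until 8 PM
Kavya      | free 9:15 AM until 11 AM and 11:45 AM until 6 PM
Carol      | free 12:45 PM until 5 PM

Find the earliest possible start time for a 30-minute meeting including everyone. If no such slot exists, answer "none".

Quinn free: 12:45-15:30, 16:00-17:30 (invert busy blocks within the working day).
Kavya free: 09:15-11:00, 11:45-18:00.
Carol free: 12:45-17:00.
Quinn ∩ Kavya: 12:45-15:30, 16:00-17:30.
Quinn ∩ Kavya ∩ Carol: 12:45-15:30, 16:00-17:00.
The first common window of at least 30 minutes is 12:45-15:30, so the earliest start is 12:45.

12:45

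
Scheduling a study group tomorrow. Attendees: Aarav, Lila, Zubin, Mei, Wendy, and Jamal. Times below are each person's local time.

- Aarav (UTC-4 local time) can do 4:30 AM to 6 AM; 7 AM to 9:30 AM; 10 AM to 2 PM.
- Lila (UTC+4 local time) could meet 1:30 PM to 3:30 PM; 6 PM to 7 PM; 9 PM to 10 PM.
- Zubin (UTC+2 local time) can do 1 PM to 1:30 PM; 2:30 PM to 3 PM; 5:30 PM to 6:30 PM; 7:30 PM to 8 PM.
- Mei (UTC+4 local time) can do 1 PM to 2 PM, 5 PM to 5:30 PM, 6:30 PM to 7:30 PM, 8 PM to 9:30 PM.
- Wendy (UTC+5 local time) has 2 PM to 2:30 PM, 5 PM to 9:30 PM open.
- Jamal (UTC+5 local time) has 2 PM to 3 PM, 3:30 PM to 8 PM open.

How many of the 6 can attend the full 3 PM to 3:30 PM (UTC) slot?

Aarav in UTC: 08:30-10:00, 11:00-13:30, 14:00-18:00 (add 4h to convert from UTC-4).
Lila in UTC: 09:30-11:30, 14:00-15:00, 17:00-18:00 (subtract 4h to convert from UTC+4).
Zubin in UTC: 11:00-11:30, 12:30-13:00, 15:30-16:30, 17:30-18:00 (subtract 2h to convert from UTC+2).
Mei in UTC: 09:00-10:00, 13:00-13:30, 14:30-15:30, 16:00-17:30 (subtract 4h to convert from UTC+4).
Wendy in UTC: 09:00-09:30, 12:00-16:30 (subtract 5h to convert from UTC+5).
Jamal in UTC: 09:00-10:00, 10:30-15:00 (subtract 5h to convert from UTC+5).
Aarav, Mei, and Wendy can make the full 15:00-15:30 slot — that's 3.

3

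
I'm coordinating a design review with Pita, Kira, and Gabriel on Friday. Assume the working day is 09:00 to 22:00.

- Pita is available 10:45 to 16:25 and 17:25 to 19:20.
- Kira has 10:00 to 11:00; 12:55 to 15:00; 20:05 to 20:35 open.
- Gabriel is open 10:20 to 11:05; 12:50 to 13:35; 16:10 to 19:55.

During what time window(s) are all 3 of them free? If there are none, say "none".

10:45-11:00, 12:55-13:35

Pita ∩ Kira: 10:45-11:00, 12:55-15:00.
Pita ∩ Kira ∩ Gabriel: 10:45-11:00, 12:55-13:35.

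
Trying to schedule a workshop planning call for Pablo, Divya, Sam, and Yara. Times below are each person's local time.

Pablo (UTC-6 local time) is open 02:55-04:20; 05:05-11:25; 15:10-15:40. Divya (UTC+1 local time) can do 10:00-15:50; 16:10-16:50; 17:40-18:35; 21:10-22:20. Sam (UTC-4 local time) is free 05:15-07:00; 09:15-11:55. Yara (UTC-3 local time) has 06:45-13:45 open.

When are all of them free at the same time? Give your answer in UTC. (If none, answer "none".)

Pablo in UTC: 08:55-10:20, 11:05-17:25, 21:10-21:40 (add 6h to convert from UTC-6).
Divya in UTC: 09:00-14:50, 15:10-15:50, 16:40-17:35, 20:10-21:20 (subtract 1h to convert from UTC+1).
Sam in UTC: 09:15-11:00, 13:15-15:55 (add 4h to convert from UTC-4).
Yara in UTC: 09:45-16:45 (add 3h to convert from UTC-3).
Pablo ∩ Divya: 09:00-10:20, 11:05-14:50, 15:10-15:50, 16:40-17:25, 21:10-21:20.
Pablo ∩ Divya ∩ Sam: 09:15-10:20, 13:15-14:50, 15:10-15:50.
Pablo ∩ Divya ∩ Sam ∩ Yara: 09:45-10:20, 13:15-14:50, 15:10-15:50.

09:45-10:20, 13:15-14:50, 15:10-15:50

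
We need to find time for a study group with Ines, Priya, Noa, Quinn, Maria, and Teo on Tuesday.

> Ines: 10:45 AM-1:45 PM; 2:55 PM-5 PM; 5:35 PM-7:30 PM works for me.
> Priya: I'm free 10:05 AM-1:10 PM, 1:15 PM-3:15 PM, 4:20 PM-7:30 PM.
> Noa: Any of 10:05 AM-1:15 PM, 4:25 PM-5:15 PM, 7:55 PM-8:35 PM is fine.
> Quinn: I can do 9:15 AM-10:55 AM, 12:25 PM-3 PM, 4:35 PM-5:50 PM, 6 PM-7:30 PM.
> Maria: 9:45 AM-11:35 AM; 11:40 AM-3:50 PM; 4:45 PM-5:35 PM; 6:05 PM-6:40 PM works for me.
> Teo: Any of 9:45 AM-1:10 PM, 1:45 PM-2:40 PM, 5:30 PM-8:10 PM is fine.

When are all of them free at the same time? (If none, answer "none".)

10:45-10:55, 12:25-13:10

Ines ∩ Priya: 10:45-13:10, 13:15-13:45, 14:55-15:15, 16:20-17:00, 17:35-19:30.
Ines ∩ Priya ∩ Noa: 10:45-13:10, 16:25-17:00.
Ines ∩ Priya ∩ Noa ∩ Quinn: 10:45-10:55, 12:25-13:10, 16:35-17:00.
Ines ∩ Priya ∩ Noa ∩ Quinn ∩ Maria: 10:45-10:55, 12:25-13:10, 16:45-17:00.
Ines ∩ Priya ∩ Noa ∩ Quinn ∩ Maria ∩ Teo: 10:45-10:55, 12:25-13:10.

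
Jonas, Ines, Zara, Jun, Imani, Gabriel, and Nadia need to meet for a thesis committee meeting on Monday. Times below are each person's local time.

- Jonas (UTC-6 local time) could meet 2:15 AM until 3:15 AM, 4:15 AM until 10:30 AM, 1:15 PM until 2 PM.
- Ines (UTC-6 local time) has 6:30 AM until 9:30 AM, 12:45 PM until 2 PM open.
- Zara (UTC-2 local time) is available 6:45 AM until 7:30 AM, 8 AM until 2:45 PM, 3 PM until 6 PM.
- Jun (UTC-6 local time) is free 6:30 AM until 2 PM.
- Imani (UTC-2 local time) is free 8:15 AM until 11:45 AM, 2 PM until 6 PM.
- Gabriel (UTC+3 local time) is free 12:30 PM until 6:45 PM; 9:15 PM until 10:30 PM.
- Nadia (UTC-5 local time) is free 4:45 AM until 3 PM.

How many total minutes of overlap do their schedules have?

90

Jonas in UTC: 08:15-09:15, 10:15-16:30, 19:15-20:00 (add 6h to convert from UTC-6).
Ines in UTC: 12:30-15:30, 18:45-20:00 (add 6h to convert from UTC-6).
Zara in UTC: 08:45-09:30, 10:00-16:45, 17:00-20:00 (add 2h to convert from UTC-2).
Jun in UTC: 12:30-20:00 (add 6h to convert from UTC-6).
Imani in UTC: 10:15-13:45, 16:00-20:00 (add 2h to convert from UTC-2).
Gabriel in UTC: 09:30-15:45, 18:15-19:30 (subtract 3h to convert from UTC+3).
Nadia in UTC: 09:45-20:00 (add 5h to convert from UTC-5).
Jonas ∩ Ines: 12:30-15:30, 19:15-20:00.
Jonas ∩ Ines ∩ Zara: 12:30-15:30, 19:15-20:00.
Jonas ∩ Ines ∩ Zara ∩ Jun: 12:30-15:30, 19:15-20:00.
Jonas ∩ Ines ∩ Zara ∩ Jun ∩ Imani: 12:30-13:45, 19:15-20:00.
Jonas ∩ Ines ∩ Zara ∩ Jun ∩ Imani ∩ Gabriel: 12:30-13:45, 19:15-19:30.
Jonas ∩ Ines ∩ Zara ∩ Jun ∩ Imani ∩ Gabriel ∩ Nadia: 12:30-13:45, 19:15-19:30.
Summing the common windows: 75 + 15 = 90 minutes.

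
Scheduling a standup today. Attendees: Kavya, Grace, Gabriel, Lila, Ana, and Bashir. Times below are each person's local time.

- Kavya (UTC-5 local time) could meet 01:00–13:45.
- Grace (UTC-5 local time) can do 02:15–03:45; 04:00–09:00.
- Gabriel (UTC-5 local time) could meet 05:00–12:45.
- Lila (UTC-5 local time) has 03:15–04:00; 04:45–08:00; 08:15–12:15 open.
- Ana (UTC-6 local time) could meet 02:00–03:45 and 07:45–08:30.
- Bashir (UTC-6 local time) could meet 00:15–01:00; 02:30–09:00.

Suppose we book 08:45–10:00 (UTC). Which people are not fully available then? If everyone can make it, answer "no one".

Kavya in UTC: 06:00-18:45 (add 5h to convert from UTC-5).
Grace in UTC: 07:15-08:45, 09:00-14:00 (add 5h to convert from UTC-5).
Gabriel in UTC: 10:00-17:45 (add 5h to convert from UTC-5).
Lila in UTC: 08:15-09:00, 09:45-13:00, 13:15-17:15 (add 5h to convert from UTC-5).
Ana in UTC: 08:00-09:45, 13:45-14:30 (add 6h to convert from UTC-6).
Bashir in UTC: 06:15-07:00, 08:30-15:00 (add 6h to convert from UTC-6).
Kavya: free for 08:45-10:00. Grace: not fully free for 08:45-10:00. Gabriel: not fully free for 08:45-10:00. Lila: not fully free for 08:45-10:00. Ana: not fully free for 08:45-10:00. Bashir: free for 08:45-10:00.

Ana, Gabriel, Grace, Lila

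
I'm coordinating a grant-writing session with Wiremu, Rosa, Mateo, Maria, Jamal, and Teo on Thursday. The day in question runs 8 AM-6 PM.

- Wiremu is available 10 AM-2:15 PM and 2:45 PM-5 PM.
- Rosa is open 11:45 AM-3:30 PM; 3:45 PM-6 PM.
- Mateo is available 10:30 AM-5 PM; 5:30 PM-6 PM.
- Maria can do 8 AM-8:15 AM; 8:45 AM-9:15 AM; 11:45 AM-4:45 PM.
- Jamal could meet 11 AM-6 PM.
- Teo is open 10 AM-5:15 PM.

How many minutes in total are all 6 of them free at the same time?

255

Wiremu ∩ Rosa: 11:45-14:15, 14:45-15:30, 15:45-17:00.
Wiremu ∩ Rosa ∩ Mateo: 11:45-14:15, 14:45-15:30, 15:45-17:00.
Wiremu ∩ Rosa ∩ Mateo ∩ Maria: 11:45-14:15, 14:45-15:30, 15:45-16:45.
Wiremu ∩ Rosa ∩ Mateo ∩ Maria ∩ Jamal: 11:45-14:15, 14:45-15:30, 15:45-16:45.
Wiremu ∩ Rosa ∩ Mateo ∩ Maria ∩ Jamal ∩ Teo: 11:45-14:15, 14:45-15:30, 15:45-16:45.
Summing the common windows: 150 + 45 + 60 = 255 minutes.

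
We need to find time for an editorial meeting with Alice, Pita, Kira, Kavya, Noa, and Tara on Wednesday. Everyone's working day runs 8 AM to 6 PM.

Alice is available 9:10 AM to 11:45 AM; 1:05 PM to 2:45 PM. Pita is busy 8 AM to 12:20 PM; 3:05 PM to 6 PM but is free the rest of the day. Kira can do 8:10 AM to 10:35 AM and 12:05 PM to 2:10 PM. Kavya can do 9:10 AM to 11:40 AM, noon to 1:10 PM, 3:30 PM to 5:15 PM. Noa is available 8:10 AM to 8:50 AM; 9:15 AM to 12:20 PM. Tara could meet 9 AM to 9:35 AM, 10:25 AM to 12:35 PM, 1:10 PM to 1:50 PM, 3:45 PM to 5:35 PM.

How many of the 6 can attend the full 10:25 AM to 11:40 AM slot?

Alice free: 09:10-11:45, 13:05-14:45.
Pita free: 12:20-15:05 (invert busy blocks within the working day).
Kira free: 08:10-10:35, 12:05-14:10.
Kavya free: 09:10-11:40, 12:00-13:10, 15:30-17:15.
Noa free: 08:10-08:50, 09:15-12:20.
Tara free: 09:00-09:35, 10:25-12:35, 13:10-13:50, 15:45-17:35.
Alice, Kavya, Noa, and Tara can make the full 10:25-11:40 slot — that's 4.

4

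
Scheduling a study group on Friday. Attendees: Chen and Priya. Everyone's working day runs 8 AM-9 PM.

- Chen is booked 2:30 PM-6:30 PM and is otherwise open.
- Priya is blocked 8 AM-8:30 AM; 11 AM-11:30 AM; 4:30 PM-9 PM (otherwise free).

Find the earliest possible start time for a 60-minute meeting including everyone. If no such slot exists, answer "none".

08:30

Chen free: 08:00-14:30, 18:30-21:00 (invert busy blocks within the working day).
Priya free: 08:30-11:00, 11:30-16:30 (invert busy blocks within the working day).
Chen ∩ Priya: 08:30-11:00, 11:30-14:30.
Those are the intersection windows.
The first common window of at least 60 minutes is 08:30-11:00, so the earliest start is 08:30.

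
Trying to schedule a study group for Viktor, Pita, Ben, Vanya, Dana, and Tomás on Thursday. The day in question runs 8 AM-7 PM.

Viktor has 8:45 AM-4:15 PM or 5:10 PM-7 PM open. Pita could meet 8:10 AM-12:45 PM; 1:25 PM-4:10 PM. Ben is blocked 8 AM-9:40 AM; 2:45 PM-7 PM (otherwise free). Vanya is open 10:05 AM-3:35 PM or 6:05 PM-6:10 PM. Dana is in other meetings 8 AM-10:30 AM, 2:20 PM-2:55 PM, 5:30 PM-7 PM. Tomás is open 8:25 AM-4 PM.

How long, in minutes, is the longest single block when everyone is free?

Viktor free: 08:45-16:15, 17:10-19:00.
Pita free: 08:10-12:45, 13:25-16:10.
Ben free: 09:40-14:45 (invert busy blocks within the working day).
Vanya free: 10:05-15:35, 18:05-18:10.
Dana free: 10:30-14:20, 14:55-17:30 (invert busy blocks within the working day).
Tomás free: 08:25-16:00.
Viktor ∩ Pita: 08:45-12:45, 13:25-16:10.
Viktor ∩ Pita ∩ Ben: 09:40-12:45, 13:25-14:45.
Viktor ∩ Pita ∩ Ben ∩ Vanya: 10:05-12:45, 13:25-14:45.
Viktor ∩ Pita ∩ Ben ∩ Vanya ∩ Dana: 10:30-12:45, 13:25-14:20.
Viktor ∩ Pita ∩ Ben ∩ Vanya ∩ Dana ∩ Tomás: 10:30-12:45, 13:25-14:20.
The longest is 10:30-12:45 at 135 minutes.

135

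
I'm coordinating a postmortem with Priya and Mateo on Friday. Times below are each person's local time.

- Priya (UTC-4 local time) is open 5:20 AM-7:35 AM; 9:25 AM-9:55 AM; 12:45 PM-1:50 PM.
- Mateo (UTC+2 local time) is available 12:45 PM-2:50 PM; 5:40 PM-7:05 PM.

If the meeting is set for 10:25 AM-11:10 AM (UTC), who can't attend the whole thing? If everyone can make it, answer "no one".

Priya in UTC: 09:20-11:35, 13:25-13:55, 16:45-17:50 (add 4h to convert from UTC-4).
Mateo in UTC: 10:45-12:50, 15:40-17:05 (subtract 2h to convert from UTC+2).
Priya: free for 10:25-11:10. Mateo: not fully free for 10:25-11:10.

Mateo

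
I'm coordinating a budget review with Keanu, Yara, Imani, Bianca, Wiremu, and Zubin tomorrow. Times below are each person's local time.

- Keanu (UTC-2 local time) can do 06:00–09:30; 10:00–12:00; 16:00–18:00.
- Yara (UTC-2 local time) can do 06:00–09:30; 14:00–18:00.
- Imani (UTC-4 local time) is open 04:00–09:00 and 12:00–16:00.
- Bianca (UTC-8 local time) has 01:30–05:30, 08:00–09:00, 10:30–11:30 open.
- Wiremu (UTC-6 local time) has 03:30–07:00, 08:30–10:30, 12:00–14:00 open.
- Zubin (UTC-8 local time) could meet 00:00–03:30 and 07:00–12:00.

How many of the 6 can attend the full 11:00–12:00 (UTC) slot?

3

Keanu in UTC: 08:00-11:30, 12:00-14:00, 18:00-20:00 (add 2h to convert from UTC-2).
Yara in UTC: 08:00-11:30, 16:00-20:00 (add 2h to convert from UTC-2).
Imani in UTC: 08:00-13:00, 16:00-20:00 (add 4h to convert from UTC-4).
Bianca in UTC: 09:30-13:30, 16:00-17:00, 18:30-19:30 (add 8h to convert from UTC-8).
Wiremu in UTC: 09:30-13:00, 14:30-16:30, 18:00-20:00 (add 6h to convert from UTC-6).
Zubin in UTC: 08:00-11:30, 15:00-20:00 (add 8h to convert from UTC-8).
Imani, Bianca, and Wiremu can make the full 11:00-12:00 slot — that's 3.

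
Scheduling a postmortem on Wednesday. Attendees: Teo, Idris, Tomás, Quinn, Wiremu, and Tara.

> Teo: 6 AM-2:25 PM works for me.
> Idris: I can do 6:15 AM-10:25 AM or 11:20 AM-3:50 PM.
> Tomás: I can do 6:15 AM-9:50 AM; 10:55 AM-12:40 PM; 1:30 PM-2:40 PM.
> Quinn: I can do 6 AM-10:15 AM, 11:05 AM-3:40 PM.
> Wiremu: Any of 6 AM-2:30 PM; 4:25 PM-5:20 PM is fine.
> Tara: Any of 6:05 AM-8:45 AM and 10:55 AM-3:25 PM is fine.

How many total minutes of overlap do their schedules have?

285

Teo ∩ Idris: 06:15-10:25, 11:20-14:25.
Teo ∩ Idris ∩ Tomás: 06:15-09:50, 11:20-12:40, 13:30-14:25.
Teo ∩ Idris ∩ Tomás ∩ Quinn: 06:15-09:50, 11:20-12:40, 13:30-14:25.
Teo ∩ Idris ∩ Tomás ∩ Quinn ∩ Wiremu: 06:15-09:50, 11:20-12:40, 13:30-14:25.
Teo ∩ Idris ∩ Tomás ∩ Quinn ∩ Wiremu ∩ Tara: 06:15-08:45, 11:20-12:40, 13:30-14:25.
Summing the common windows: 150 + 80 + 55 = 285 minutes.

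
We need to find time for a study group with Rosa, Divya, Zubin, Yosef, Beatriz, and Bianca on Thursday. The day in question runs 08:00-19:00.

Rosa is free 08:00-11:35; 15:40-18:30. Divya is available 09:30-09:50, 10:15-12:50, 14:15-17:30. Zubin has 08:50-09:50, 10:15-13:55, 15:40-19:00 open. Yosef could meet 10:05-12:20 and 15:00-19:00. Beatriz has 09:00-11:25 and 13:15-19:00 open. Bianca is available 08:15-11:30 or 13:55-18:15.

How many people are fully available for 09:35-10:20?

3

Rosa, Beatriz, and Bianca can make the full 09:35-10:20 slot — that's 3.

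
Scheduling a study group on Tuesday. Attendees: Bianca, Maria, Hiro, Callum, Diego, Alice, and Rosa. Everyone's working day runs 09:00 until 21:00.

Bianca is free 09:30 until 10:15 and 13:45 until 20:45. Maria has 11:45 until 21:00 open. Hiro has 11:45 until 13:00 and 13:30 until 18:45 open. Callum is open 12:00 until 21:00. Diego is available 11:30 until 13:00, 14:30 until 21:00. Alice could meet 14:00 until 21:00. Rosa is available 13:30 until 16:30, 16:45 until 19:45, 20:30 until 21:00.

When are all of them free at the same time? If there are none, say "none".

14:30-16:30, 16:45-18:45

Bianca ∩ Maria: 13:45-20:45.
Bianca ∩ Maria ∩ Hiro: 13:45-18:45.
Bianca ∩ Maria ∩ Hiro ∩ Callum: 13:45-18:45.
Bianca ∩ Maria ∩ Hiro ∩ Callum ∩ Diego: 14:30-18:45.
Bianca ∩ Maria ∩ Hiro ∩ Callum ∩ Diego ∩ Alice: 14:30-18:45.
Bianca ∩ Maria ∩ Hiro ∩ Callum ∩ Diego ∩ Alice ∩ Rosa: 14:30-16:30, 16:45-18:45.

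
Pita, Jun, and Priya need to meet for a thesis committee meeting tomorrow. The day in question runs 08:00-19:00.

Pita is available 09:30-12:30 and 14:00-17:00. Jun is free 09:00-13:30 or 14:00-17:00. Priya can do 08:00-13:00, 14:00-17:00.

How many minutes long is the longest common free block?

Pita ∩ Jun: 09:30-12:30, 14:00-17:00.
Pita ∩ Jun ∩ Priya: 09:30-12:30, 14:00-17:00.
So the common availability across everyone is 09:30-12:30, 14:00-17:00.
The longest is 09:30-12:30 at 180 minutes.

180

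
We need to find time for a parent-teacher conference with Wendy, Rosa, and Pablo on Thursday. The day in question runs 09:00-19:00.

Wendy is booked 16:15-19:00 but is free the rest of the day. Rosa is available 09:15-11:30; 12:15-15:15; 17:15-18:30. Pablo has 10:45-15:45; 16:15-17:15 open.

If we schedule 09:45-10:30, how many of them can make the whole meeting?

2

Wendy free: 09:00-16:15 (invert busy blocks within the working day).
Rosa free: 09:15-11:30, 12:15-15:15, 17:15-18:30.
Pablo free: 10:45-15:45, 16:15-17:15.
Wendy and Rosa can make the full 09:45-10:30 slot — that's 2.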